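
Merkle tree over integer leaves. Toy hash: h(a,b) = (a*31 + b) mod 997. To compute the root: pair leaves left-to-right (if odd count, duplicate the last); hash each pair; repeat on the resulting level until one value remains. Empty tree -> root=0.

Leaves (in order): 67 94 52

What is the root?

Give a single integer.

Answer: 172

Derivation:
L0: [67, 94, 52]
L1: h(67,94)=(67*31+94)%997=177 h(52,52)=(52*31+52)%997=667 -> [177, 667]
L2: h(177,667)=(177*31+667)%997=172 -> [172]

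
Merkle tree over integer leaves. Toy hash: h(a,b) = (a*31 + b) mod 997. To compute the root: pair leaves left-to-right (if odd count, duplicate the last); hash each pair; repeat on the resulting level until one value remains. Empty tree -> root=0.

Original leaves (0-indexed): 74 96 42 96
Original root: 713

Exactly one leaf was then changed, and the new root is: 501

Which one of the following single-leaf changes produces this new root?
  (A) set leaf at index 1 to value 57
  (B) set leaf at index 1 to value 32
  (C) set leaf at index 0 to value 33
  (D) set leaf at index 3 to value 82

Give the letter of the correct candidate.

Original leaves: [74, 96, 42, 96]
Target new root: 501
Try each candidate change and compute the resulting root:
Candidate A: set leaf[1] = 57 -> leaves = [74, 57, 42, 96]
  L0: [74, 57, 42, 96]
  L1: h(74,57)=(74*31+57)%997=357 h(42,96)=(42*31+96)%997=401 -> [357, 401]
  L2: h(357,401)=(357*31+401)%997=501 -> [501]
  root = 501 == target 501  ** MATCH **
Candidate B: set leaf[1] = 32 -> leaves = [74, 32, 42, 96]
  L0: [74, 32, 42, 96]
  L1: h(74,32)=(74*31+32)%997=332 h(42,96)=(42*31+96)%997=401 -> [332, 401]
  L2: h(332,401)=(332*31+401)%997=723 -> [723]
  root = 723 != target 501
Candidate C: set leaf[0] = 33 -> leaves = [33, 96, 42, 96]
  L0: [33, 96, 42, 96]
  L1: h(33,96)=(33*31+96)%997=122 h(42,96)=(42*31+96)%997=401 -> [122, 401]
  L2: h(122,401)=(122*31+401)%997=195 -> [195]
  root = 195 != target 501
Candidate D: set leaf[3] = 82 -> leaves = [74, 96, 42, 82]
  L0: [74, 96, 42, 82]
  L1: h(74,96)=(74*31+96)%997=396 h(42,82)=(42*31+82)%997=387 -> [396, 387]
  L2: h(396,387)=(396*31+387)%997=699 -> [699]
  root = 699 != target 501
Candidate A produces the target root.

Answer: A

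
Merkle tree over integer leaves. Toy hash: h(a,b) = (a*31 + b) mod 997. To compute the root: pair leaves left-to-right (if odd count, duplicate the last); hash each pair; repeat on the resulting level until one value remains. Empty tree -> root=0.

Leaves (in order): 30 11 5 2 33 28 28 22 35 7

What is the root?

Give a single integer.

Answer: 310

Derivation:
L0: [30, 11, 5, 2, 33, 28, 28, 22, 35, 7]
L1: h(30,11)=(30*31+11)%997=941 h(5,2)=(5*31+2)%997=157 h(33,28)=(33*31+28)%997=54 h(28,22)=(28*31+22)%997=890 h(35,7)=(35*31+7)%997=95 -> [941, 157, 54, 890, 95]
L2: h(941,157)=(941*31+157)%997=415 h(54,890)=(54*31+890)%997=570 h(95,95)=(95*31+95)%997=49 -> [415, 570, 49]
L3: h(415,570)=(415*31+570)%997=474 h(49,49)=(49*31+49)%997=571 -> [474, 571]
L4: h(474,571)=(474*31+571)%997=310 -> [310]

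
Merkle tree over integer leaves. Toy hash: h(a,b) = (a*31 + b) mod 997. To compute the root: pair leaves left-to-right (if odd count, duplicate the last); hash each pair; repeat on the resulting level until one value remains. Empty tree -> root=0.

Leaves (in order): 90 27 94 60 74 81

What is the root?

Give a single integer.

Answer: 980

Derivation:
L0: [90, 27, 94, 60, 74, 81]
L1: h(90,27)=(90*31+27)%997=823 h(94,60)=(94*31+60)%997=980 h(74,81)=(74*31+81)%997=381 -> [823, 980, 381]
L2: h(823,980)=(823*31+980)%997=571 h(381,381)=(381*31+381)%997=228 -> [571, 228]
L3: h(571,228)=(571*31+228)%997=980 -> [980]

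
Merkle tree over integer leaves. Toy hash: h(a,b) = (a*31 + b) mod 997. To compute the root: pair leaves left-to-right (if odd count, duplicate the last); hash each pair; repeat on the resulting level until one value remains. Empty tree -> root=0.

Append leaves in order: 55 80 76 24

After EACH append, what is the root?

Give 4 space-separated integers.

Answer: 55 788 938 886

Derivation:
After append 55 (leaves=[55]):
  L0: [55]
  root=55
After append 80 (leaves=[55, 80]):
  L0: [55, 80]
  L1: h(55,80)=(55*31+80)%997=788 -> [788]
  root=788
After append 76 (leaves=[55, 80, 76]):
  L0: [55, 80, 76]
  L1: h(55,80)=(55*31+80)%997=788 h(76,76)=(76*31+76)%997=438 -> [788, 438]
  L2: h(788,438)=(788*31+438)%997=938 -> [938]
  root=938
After append 24 (leaves=[55, 80, 76, 24]):
  L0: [55, 80, 76, 24]
  L1: h(55,80)=(55*31+80)%997=788 h(76,24)=(76*31+24)%997=386 -> [788, 386]
  L2: h(788,386)=(788*31+386)%997=886 -> [886]
  root=886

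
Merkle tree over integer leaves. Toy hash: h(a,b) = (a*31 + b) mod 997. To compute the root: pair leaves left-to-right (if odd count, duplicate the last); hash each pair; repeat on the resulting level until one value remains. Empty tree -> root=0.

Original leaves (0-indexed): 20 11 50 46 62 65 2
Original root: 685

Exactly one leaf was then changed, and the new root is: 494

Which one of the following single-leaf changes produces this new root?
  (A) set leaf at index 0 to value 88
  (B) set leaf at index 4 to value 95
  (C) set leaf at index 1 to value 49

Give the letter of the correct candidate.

Answer: B

Derivation:
Original leaves: [20, 11, 50, 46, 62, 65, 2]
Target new root: 494
Try each candidate change and compute the resulting root:
Candidate A: set leaf[0] = 88 -> leaves = [88, 11, 50, 46, 62, 65, 2]
  L0: [88, 11, 50, 46, 62, 65, 2]
  L1: h(88,11)=(88*31+11)%997=745 h(50,46)=(50*31+46)%997=599 h(62,65)=(62*31+65)%997=990 h(2,2)=(2*31+2)%997=64 -> [745, 599, 990, 64]
  L2: h(745,599)=(745*31+599)%997=763 h(990,64)=(990*31+64)%997=844 -> [763, 844]
  L3: h(763,844)=(763*31+844)%997=569 -> [569]
  root = 569 != target 494
Candidate B: set leaf[4] = 95 -> leaves = [20, 11, 50, 46, 95, 65, 2]
  L0: [20, 11, 50, 46, 95, 65, 2]
  L1: h(20,11)=(20*31+11)%997=631 h(50,46)=(50*31+46)%997=599 h(95,65)=(95*31+65)%997=19 h(2,2)=(2*31+2)%997=64 -> [631, 599, 19, 64]
  L2: h(631,599)=(631*31+599)%997=220 h(19,64)=(19*31+64)%997=653 -> [220, 653]
  L3: h(220,653)=(220*31+653)%997=494 -> [494]
  root = 494 == target 494  ** MATCH **
Candidate C: set leaf[1] = 49 -> leaves = [20, 49, 50, 46, 62, 65, 2]
  L0: [20, 49, 50, 46, 62, 65, 2]
  L1: h(20,49)=(20*31+49)%997=669 h(50,46)=(50*31+46)%997=599 h(62,65)=(62*31+65)%997=990 h(2,2)=(2*31+2)%997=64 -> [669, 599, 990, 64]
  L2: h(669,599)=(669*31+599)%997=401 h(990,64)=(990*31+64)%997=844 -> [401, 844]
  L3: h(401,844)=(401*31+844)%997=314 -> [314]
  root = 314 != target 494
Candidate B produces the target root.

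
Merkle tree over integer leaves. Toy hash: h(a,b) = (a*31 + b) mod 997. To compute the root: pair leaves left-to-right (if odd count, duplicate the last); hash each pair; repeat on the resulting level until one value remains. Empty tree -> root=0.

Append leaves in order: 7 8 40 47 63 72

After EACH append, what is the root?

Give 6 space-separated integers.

Answer: 7 225 279 286 597 885

Derivation:
After append 7 (leaves=[7]):
  L0: [7]
  root=7
After append 8 (leaves=[7, 8]):
  L0: [7, 8]
  L1: h(7,8)=(7*31+8)%997=225 -> [225]
  root=225
After append 40 (leaves=[7, 8, 40]):
  L0: [7, 8, 40]
  L1: h(7,8)=(7*31+8)%997=225 h(40,40)=(40*31+40)%997=283 -> [225, 283]
  L2: h(225,283)=(225*31+283)%997=279 -> [279]
  root=279
After append 47 (leaves=[7, 8, 40, 47]):
  L0: [7, 8, 40, 47]
  L1: h(7,8)=(7*31+8)%997=225 h(40,47)=(40*31+47)%997=290 -> [225, 290]
  L2: h(225,290)=(225*31+290)%997=286 -> [286]
  root=286
After append 63 (leaves=[7, 8, 40, 47, 63]):
  L0: [7, 8, 40, 47, 63]
  L1: h(7,8)=(7*31+8)%997=225 h(40,47)=(40*31+47)%997=290 h(63,63)=(63*31+63)%997=22 -> [225, 290, 22]
  L2: h(225,290)=(225*31+290)%997=286 h(22,22)=(22*31+22)%997=704 -> [286, 704]
  L3: h(286,704)=(286*31+704)%997=597 -> [597]
  root=597
After append 72 (leaves=[7, 8, 40, 47, 63, 72]):
  L0: [7, 8, 40, 47, 63, 72]
  L1: h(7,8)=(7*31+8)%997=225 h(40,47)=(40*31+47)%997=290 h(63,72)=(63*31+72)%997=31 -> [225, 290, 31]
  L2: h(225,290)=(225*31+290)%997=286 h(31,31)=(31*31+31)%997=992 -> [286, 992]
  L3: h(286,992)=(286*31+992)%997=885 -> [885]
  root=885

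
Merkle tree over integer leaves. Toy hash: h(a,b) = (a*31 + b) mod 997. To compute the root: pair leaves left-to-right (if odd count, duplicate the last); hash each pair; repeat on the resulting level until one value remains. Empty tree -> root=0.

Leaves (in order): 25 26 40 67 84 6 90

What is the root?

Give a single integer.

Answer: 756

Derivation:
L0: [25, 26, 40, 67, 84, 6, 90]
L1: h(25,26)=(25*31+26)%997=801 h(40,67)=(40*31+67)%997=310 h(84,6)=(84*31+6)%997=616 h(90,90)=(90*31+90)%997=886 -> [801, 310, 616, 886]
L2: h(801,310)=(801*31+310)%997=216 h(616,886)=(616*31+886)%997=42 -> [216, 42]
L3: h(216,42)=(216*31+42)%997=756 -> [756]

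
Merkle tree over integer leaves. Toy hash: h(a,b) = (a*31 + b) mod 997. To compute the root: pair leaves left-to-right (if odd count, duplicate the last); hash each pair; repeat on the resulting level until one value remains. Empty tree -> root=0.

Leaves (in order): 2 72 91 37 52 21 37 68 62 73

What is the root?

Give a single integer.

L0: [2, 72, 91, 37, 52, 21, 37, 68, 62, 73]
L1: h(2,72)=(2*31+72)%997=134 h(91,37)=(91*31+37)%997=864 h(52,21)=(52*31+21)%997=636 h(37,68)=(37*31+68)%997=218 h(62,73)=(62*31+73)%997=1 -> [134, 864, 636, 218, 1]
L2: h(134,864)=(134*31+864)%997=33 h(636,218)=(636*31+218)%997=991 h(1,1)=(1*31+1)%997=32 -> [33, 991, 32]
L3: h(33,991)=(33*31+991)%997=20 h(32,32)=(32*31+32)%997=27 -> [20, 27]
L4: h(20,27)=(20*31+27)%997=647 -> [647]

Answer: 647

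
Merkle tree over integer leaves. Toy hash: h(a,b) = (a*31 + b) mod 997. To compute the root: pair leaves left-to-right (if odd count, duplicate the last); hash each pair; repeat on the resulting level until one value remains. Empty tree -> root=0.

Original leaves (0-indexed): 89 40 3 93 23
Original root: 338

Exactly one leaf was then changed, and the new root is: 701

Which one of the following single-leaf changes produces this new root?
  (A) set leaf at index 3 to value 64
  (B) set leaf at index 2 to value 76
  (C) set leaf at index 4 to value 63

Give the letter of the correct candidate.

Answer: B

Derivation:
Original leaves: [89, 40, 3, 93, 23]
Target new root: 701
Try each candidate change and compute the resulting root:
Candidate A: set leaf[3] = 64 -> leaves = [89, 40, 3, 64, 23]
  L0: [89, 40, 3, 64, 23]
  L1: h(89,40)=(89*31+40)%997=805 h(3,64)=(3*31+64)%997=157 h(23,23)=(23*31+23)%997=736 -> [805, 157, 736]
  L2: h(805,157)=(805*31+157)%997=187 h(736,736)=(736*31+736)%997=621 -> [187, 621]
  L3: h(187,621)=(187*31+621)%997=436 -> [436]
  root = 436 != target 701
Candidate B: set leaf[2] = 76 -> leaves = [89, 40, 76, 93, 23]
  L0: [89, 40, 76, 93, 23]
  L1: h(89,40)=(89*31+40)%997=805 h(76,93)=(76*31+93)%997=455 h(23,23)=(23*31+23)%997=736 -> [805, 455, 736]
  L2: h(805,455)=(805*31+455)%997=485 h(736,736)=(736*31+736)%997=621 -> [485, 621]
  L3: h(485,621)=(485*31+621)%997=701 -> [701]
  root = 701 == target 701  ** MATCH **
Candidate C: set leaf[4] = 63 -> leaves = [89, 40, 3, 93, 63]
  L0: [89, 40, 3, 93, 63]
  L1: h(89,40)=(89*31+40)%997=805 h(3,93)=(3*31+93)%997=186 h(63,63)=(63*31+63)%997=22 -> [805, 186, 22]
  L2: h(805,186)=(805*31+186)%997=216 h(22,22)=(22*31+22)%997=704 -> [216, 704]
  L3: h(216,704)=(216*31+704)%997=421 -> [421]
  root = 421 != target 701
Candidate B produces the target root.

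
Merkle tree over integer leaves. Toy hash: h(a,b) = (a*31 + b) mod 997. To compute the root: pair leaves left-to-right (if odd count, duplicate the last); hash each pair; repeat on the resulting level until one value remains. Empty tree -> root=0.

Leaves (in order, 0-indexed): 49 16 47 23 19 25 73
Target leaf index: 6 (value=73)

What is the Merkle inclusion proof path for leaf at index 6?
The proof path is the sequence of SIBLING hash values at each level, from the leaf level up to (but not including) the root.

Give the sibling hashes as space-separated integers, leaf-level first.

Answer: 73 614 212

Derivation:
L0 (leaves): [49, 16, 47, 23, 19, 25, 73], target index=6
L1: h(49,16)=(49*31+16)%997=538 [pair 0] h(47,23)=(47*31+23)%997=483 [pair 1] h(19,25)=(19*31+25)%997=614 [pair 2] h(73,73)=(73*31+73)%997=342 [pair 3] -> [538, 483, 614, 342]
  Sibling for proof at L0: 73
L2: h(538,483)=(538*31+483)%997=212 [pair 0] h(614,342)=(614*31+342)%997=433 [pair 1] -> [212, 433]
  Sibling for proof at L1: 614
L3: h(212,433)=(212*31+433)%997=26 [pair 0] -> [26]
  Sibling for proof at L2: 212
Root: 26
Proof path (sibling hashes from leaf to root): [73, 614, 212]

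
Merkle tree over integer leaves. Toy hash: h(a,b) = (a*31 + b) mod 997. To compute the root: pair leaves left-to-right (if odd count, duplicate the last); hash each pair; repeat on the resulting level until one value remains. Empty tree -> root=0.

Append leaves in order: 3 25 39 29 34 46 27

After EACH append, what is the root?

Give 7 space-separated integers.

After append 3 (leaves=[3]):
  L0: [3]
  root=3
After append 25 (leaves=[3, 25]):
  L0: [3, 25]
  L1: h(3,25)=(3*31+25)%997=118 -> [118]
  root=118
After append 39 (leaves=[3, 25, 39]):
  L0: [3, 25, 39]
  L1: h(3,25)=(3*31+25)%997=118 h(39,39)=(39*31+39)%997=251 -> [118, 251]
  L2: h(118,251)=(118*31+251)%997=918 -> [918]
  root=918
After append 29 (leaves=[3, 25, 39, 29]):
  L0: [3, 25, 39, 29]
  L1: h(3,25)=(3*31+25)%997=118 h(39,29)=(39*31+29)%997=241 -> [118, 241]
  L2: h(118,241)=(118*31+241)%997=908 -> [908]
  root=908
After append 34 (leaves=[3, 25, 39, 29, 34]):
  L0: [3, 25, 39, 29, 34]
  L1: h(3,25)=(3*31+25)%997=118 h(39,29)=(39*31+29)%997=241 h(34,34)=(34*31+34)%997=91 -> [118, 241, 91]
  L2: h(118,241)=(118*31+241)%997=908 h(91,91)=(91*31+91)%997=918 -> [908, 918]
  L3: h(908,918)=(908*31+918)%997=153 -> [153]
  root=153
After append 46 (leaves=[3, 25, 39, 29, 34, 46]):
  L0: [3, 25, 39, 29, 34, 46]
  L1: h(3,25)=(3*31+25)%997=118 h(39,29)=(39*31+29)%997=241 h(34,46)=(34*31+46)%997=103 -> [118, 241, 103]
  L2: h(118,241)=(118*31+241)%997=908 h(103,103)=(103*31+103)%997=305 -> [908, 305]
  L3: h(908,305)=(908*31+305)%997=537 -> [537]
  root=537
After append 27 (leaves=[3, 25, 39, 29, 34, 46, 27]):
  L0: [3, 25, 39, 29, 34, 46, 27]
  L1: h(3,25)=(3*31+25)%997=118 h(39,29)=(39*31+29)%997=241 h(34,46)=(34*31+46)%997=103 h(27,27)=(27*31+27)%997=864 -> [118, 241, 103, 864]
  L2: h(118,241)=(118*31+241)%997=908 h(103,864)=(103*31+864)%997=69 -> [908, 69]
  L3: h(908,69)=(908*31+69)%997=301 -> [301]
  root=301

Answer: 3 118 918 908 153 537 301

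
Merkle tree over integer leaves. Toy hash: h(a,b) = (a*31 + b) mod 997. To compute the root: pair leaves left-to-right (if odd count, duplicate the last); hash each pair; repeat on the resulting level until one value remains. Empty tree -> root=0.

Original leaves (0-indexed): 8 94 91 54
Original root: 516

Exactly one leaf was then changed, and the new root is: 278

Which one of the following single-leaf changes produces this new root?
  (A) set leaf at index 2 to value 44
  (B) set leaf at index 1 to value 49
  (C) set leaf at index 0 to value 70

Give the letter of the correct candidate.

Answer: C

Derivation:
Original leaves: [8, 94, 91, 54]
Target new root: 278
Try each candidate change and compute the resulting root:
Candidate A: set leaf[2] = 44 -> leaves = [8, 94, 44, 54]
  L0: [8, 94, 44, 54]
  L1: h(8,94)=(8*31+94)%997=342 h(44,54)=(44*31+54)%997=421 -> [342, 421]
  L2: h(342,421)=(342*31+421)%997=56 -> [56]
  root = 56 != target 278
Candidate B: set leaf[1] = 49 -> leaves = [8, 49, 91, 54]
  L0: [8, 49, 91, 54]
  L1: h(8,49)=(8*31+49)%997=297 h(91,54)=(91*31+54)%997=881 -> [297, 881]
  L2: h(297,881)=(297*31+881)%997=118 -> [118]
  root = 118 != target 278
Candidate C: set leaf[0] = 70 -> leaves = [70, 94, 91, 54]
  L0: [70, 94, 91, 54]
  L1: h(70,94)=(70*31+94)%997=270 h(91,54)=(91*31+54)%997=881 -> [270, 881]
  L2: h(270,881)=(270*31+881)%997=278 -> [278]
  root = 278 == target 278  ** MATCH **
Candidate C produces the target root.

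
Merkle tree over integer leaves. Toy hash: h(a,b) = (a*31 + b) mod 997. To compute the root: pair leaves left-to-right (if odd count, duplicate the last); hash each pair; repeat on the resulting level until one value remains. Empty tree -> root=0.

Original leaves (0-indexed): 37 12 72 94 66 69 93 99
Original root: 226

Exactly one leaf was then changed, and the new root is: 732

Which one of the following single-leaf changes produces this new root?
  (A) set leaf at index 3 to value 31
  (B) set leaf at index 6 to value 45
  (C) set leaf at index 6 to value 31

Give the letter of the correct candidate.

Answer: B

Derivation:
Original leaves: [37, 12, 72, 94, 66, 69, 93, 99]
Target new root: 732
Try each candidate change and compute the resulting root:
Candidate A: set leaf[3] = 31 -> leaves = [37, 12, 72, 31, 66, 69, 93, 99]
  L0: [37, 12, 72, 31, 66, 69, 93, 99]
  L1: h(37,12)=(37*31+12)%997=162 h(72,31)=(72*31+31)%997=269 h(66,69)=(66*31+69)%997=121 h(93,99)=(93*31+99)%997=988 -> [162, 269, 121, 988]
  L2: h(162,269)=(162*31+269)%997=306 h(121,988)=(121*31+988)%997=751 -> [306, 751]
  L3: h(306,751)=(306*31+751)%997=267 -> [267]
  root = 267 != target 732
Candidate B: set leaf[6] = 45 -> leaves = [37, 12, 72, 94, 66, 69, 45, 99]
  L0: [37, 12, 72, 94, 66, 69, 45, 99]
  L1: h(37,12)=(37*31+12)%997=162 h(72,94)=(72*31+94)%997=332 h(66,69)=(66*31+69)%997=121 h(45,99)=(45*31+99)%997=497 -> [162, 332, 121, 497]
  L2: h(162,332)=(162*31+332)%997=369 h(121,497)=(121*31+497)%997=260 -> [369, 260]
  L3: h(369,260)=(369*31+260)%997=732 -> [732]
  root = 732 == target 732  ** MATCH **
Candidate C: set leaf[6] = 31 -> leaves = [37, 12, 72, 94, 66, 69, 31, 99]
  L0: [37, 12, 72, 94, 66, 69, 31, 99]
  L1: h(37,12)=(37*31+12)%997=162 h(72,94)=(72*31+94)%997=332 h(66,69)=(66*31+69)%997=121 h(31,99)=(31*31+99)%997=63 -> [162, 332, 121, 63]
  L2: h(162,332)=(162*31+332)%997=369 h(121,63)=(121*31+63)%997=823 -> [369, 823]
  L3: h(369,823)=(369*31+823)%997=298 -> [298]
  root = 298 != target 732
Candidate B produces the target root.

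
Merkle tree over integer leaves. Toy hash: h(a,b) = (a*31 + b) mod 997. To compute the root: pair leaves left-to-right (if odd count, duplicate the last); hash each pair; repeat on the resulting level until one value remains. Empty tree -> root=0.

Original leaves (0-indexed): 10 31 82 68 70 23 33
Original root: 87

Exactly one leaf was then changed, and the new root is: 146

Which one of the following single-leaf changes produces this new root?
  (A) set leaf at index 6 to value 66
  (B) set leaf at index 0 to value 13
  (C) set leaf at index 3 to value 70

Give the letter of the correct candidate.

Answer: A

Derivation:
Original leaves: [10, 31, 82, 68, 70, 23, 33]
Target new root: 146
Try each candidate change and compute the resulting root:
Candidate A: set leaf[6] = 66 -> leaves = [10, 31, 82, 68, 70, 23, 66]
  L0: [10, 31, 82, 68, 70, 23, 66]
  L1: h(10,31)=(10*31+31)%997=341 h(82,68)=(82*31+68)%997=616 h(70,23)=(70*31+23)%997=199 h(66,66)=(66*31+66)%997=118 -> [341, 616, 199, 118]
  L2: h(341,616)=(341*31+616)%997=220 h(199,118)=(199*31+118)%997=305 -> [220, 305]
  L3: h(220,305)=(220*31+305)%997=146 -> [146]
  root = 146 == target 146  ** MATCH **
Candidate B: set leaf[0] = 13 -> leaves = [13, 31, 82, 68, 70, 23, 33]
  L0: [13, 31, 82, 68, 70, 23, 33]
  L1: h(13,31)=(13*31+31)%997=434 h(82,68)=(82*31+68)%997=616 h(70,23)=(70*31+23)%997=199 h(33,33)=(33*31+33)%997=59 -> [434, 616, 199, 59]
  L2: h(434,616)=(434*31+616)%997=112 h(199,59)=(199*31+59)%997=246 -> [112, 246]
  L3: h(112,246)=(112*31+246)%997=727 -> [727]
  root = 727 != target 146
Candidate C: set leaf[3] = 70 -> leaves = [10, 31, 82, 70, 70, 23, 33]
  L0: [10, 31, 82, 70, 70, 23, 33]
  L1: h(10,31)=(10*31+31)%997=341 h(82,70)=(82*31+70)%997=618 h(70,23)=(70*31+23)%997=199 h(33,33)=(33*31+33)%997=59 -> [341, 618, 199, 59]
  L2: h(341,618)=(341*31+618)%997=222 h(199,59)=(199*31+59)%997=246 -> [222, 246]
  L3: h(222,246)=(222*31+246)%997=149 -> [149]
  root = 149 != target 146
Candidate A produces the target root.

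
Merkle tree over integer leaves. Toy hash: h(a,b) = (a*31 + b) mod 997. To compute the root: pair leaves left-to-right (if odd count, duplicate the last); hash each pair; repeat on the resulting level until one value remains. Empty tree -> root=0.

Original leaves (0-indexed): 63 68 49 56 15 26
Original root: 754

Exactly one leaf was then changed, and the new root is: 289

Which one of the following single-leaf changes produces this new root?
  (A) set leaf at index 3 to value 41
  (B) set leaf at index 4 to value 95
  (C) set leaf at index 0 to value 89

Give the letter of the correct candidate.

Original leaves: [63, 68, 49, 56, 15, 26]
Target new root: 289
Try each candidate change and compute the resulting root:
Candidate A: set leaf[3] = 41 -> leaves = [63, 68, 49, 41, 15, 26]
  L0: [63, 68, 49, 41, 15, 26]
  L1: h(63,68)=(63*31+68)%997=27 h(49,41)=(49*31+41)%997=563 h(15,26)=(15*31+26)%997=491 -> [27, 563, 491]
  L2: h(27,563)=(27*31+563)%997=403 h(491,491)=(491*31+491)%997=757 -> [403, 757]
  L3: h(403,757)=(403*31+757)%997=289 -> [289]
  root = 289 == target 289  ** MATCH **
Candidate B: set leaf[4] = 95 -> leaves = [63, 68, 49, 56, 95, 26]
  L0: [63, 68, 49, 56, 95, 26]
  L1: h(63,68)=(63*31+68)%997=27 h(49,56)=(49*31+56)%997=578 h(95,26)=(95*31+26)%997=977 -> [27, 578, 977]
  L2: h(27,578)=(27*31+578)%997=418 h(977,977)=(977*31+977)%997=357 -> [418, 357]
  L3: h(418,357)=(418*31+357)%997=354 -> [354]
  root = 354 != target 289
Candidate C: set leaf[0] = 89 -> leaves = [89, 68, 49, 56, 15, 26]
  L0: [89, 68, 49, 56, 15, 26]
  L1: h(89,68)=(89*31+68)%997=833 h(49,56)=(49*31+56)%997=578 h(15,26)=(15*31+26)%997=491 -> [833, 578, 491]
  L2: h(833,578)=(833*31+578)%997=479 h(491,491)=(491*31+491)%997=757 -> [479, 757]
  L3: h(479,757)=(479*31+757)%997=651 -> [651]
  root = 651 != target 289
Candidate A produces the target root.

Answer: A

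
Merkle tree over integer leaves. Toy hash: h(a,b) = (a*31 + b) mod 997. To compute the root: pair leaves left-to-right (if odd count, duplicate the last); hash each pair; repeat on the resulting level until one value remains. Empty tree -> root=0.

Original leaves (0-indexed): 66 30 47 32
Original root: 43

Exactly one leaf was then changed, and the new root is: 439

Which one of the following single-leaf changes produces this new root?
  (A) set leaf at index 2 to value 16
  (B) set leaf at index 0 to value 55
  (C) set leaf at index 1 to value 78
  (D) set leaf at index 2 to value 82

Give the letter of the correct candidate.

Original leaves: [66, 30, 47, 32]
Target new root: 439
Try each candidate change and compute the resulting root:
Candidate A: set leaf[2] = 16 -> leaves = [66, 30, 16, 32]
  L0: [66, 30, 16, 32]
  L1: h(66,30)=(66*31+30)%997=82 h(16,32)=(16*31+32)%997=528 -> [82, 528]
  L2: h(82,528)=(82*31+528)%997=79 -> [79]
  root = 79 != target 439
Candidate B: set leaf[0] = 55 -> leaves = [55, 30, 47, 32]
  L0: [55, 30, 47, 32]
  L1: h(55,30)=(55*31+30)%997=738 h(47,32)=(47*31+32)%997=492 -> [738, 492]
  L2: h(738,492)=(738*31+492)%997=439 -> [439]
  root = 439 == target 439  ** MATCH **
Candidate C: set leaf[1] = 78 -> leaves = [66, 78, 47, 32]
  L0: [66, 78, 47, 32]
  L1: h(66,78)=(66*31+78)%997=130 h(47,32)=(47*31+32)%997=492 -> [130, 492]
  L2: h(130,492)=(130*31+492)%997=534 -> [534]
  root = 534 != target 439
Candidate D: set leaf[2] = 82 -> leaves = [66, 30, 82, 32]
  L0: [66, 30, 82, 32]
  L1: h(66,30)=(66*31+30)%997=82 h(82,32)=(82*31+32)%997=580 -> [82, 580]
  L2: h(82,580)=(82*31+580)%997=131 -> [131]
  root = 131 != target 439
Candidate B produces the target root.

Answer: B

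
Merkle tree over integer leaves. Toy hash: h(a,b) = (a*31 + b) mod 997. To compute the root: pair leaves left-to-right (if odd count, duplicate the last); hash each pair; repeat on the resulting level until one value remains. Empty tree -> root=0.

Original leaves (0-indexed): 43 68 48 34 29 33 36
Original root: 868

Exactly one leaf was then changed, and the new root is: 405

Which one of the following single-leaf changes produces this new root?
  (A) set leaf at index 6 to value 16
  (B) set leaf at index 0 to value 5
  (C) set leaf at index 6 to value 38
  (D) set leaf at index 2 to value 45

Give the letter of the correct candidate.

Original leaves: [43, 68, 48, 34, 29, 33, 36]
Target new root: 405
Try each candidate change and compute the resulting root:
Candidate A: set leaf[6] = 16 -> leaves = [43, 68, 48, 34, 29, 33, 16]
  L0: [43, 68, 48, 34, 29, 33, 16]
  L1: h(43,68)=(43*31+68)%997=404 h(48,34)=(48*31+34)%997=525 h(29,33)=(29*31+33)%997=932 h(16,16)=(16*31+16)%997=512 -> [404, 525, 932, 512]
  L2: h(404,525)=(404*31+525)%997=88 h(932,512)=(932*31+512)%997=491 -> [88, 491]
  L3: h(88,491)=(88*31+491)%997=228 -> [228]
  root = 228 != target 405
Candidate B: set leaf[0] = 5 -> leaves = [5, 68, 48, 34, 29, 33, 36]
  L0: [5, 68, 48, 34, 29, 33, 36]
  L1: h(5,68)=(5*31+68)%997=223 h(48,34)=(48*31+34)%997=525 h(29,33)=(29*31+33)%997=932 h(36,36)=(36*31+36)%997=155 -> [223, 525, 932, 155]
  L2: h(223,525)=(223*31+525)%997=459 h(932,155)=(932*31+155)%997=134 -> [459, 134]
  L3: h(459,134)=(459*31+134)%997=405 -> [405]
  root = 405 == target 405  ** MATCH **
Candidate C: set leaf[6] = 38 -> leaves = [43, 68, 48, 34, 29, 33, 38]
  L0: [43, 68, 48, 34, 29, 33, 38]
  L1: h(43,68)=(43*31+68)%997=404 h(48,34)=(48*31+34)%997=525 h(29,33)=(29*31+33)%997=932 h(38,38)=(38*31+38)%997=219 -> [404, 525, 932, 219]
  L2: h(404,525)=(404*31+525)%997=88 h(932,219)=(932*31+219)%997=198 -> [88, 198]
  L3: h(88,198)=(88*31+198)%997=932 -> [932]
  root = 932 != target 405
Candidate D: set leaf[2] = 45 -> leaves = [43, 68, 45, 34, 29, 33, 36]
  L0: [43, 68, 45, 34, 29, 33, 36]
  L1: h(43,68)=(43*31+68)%997=404 h(45,34)=(45*31+34)%997=432 h(29,33)=(29*31+33)%997=932 h(36,36)=(36*31+36)%997=155 -> [404, 432, 932, 155]
  L2: h(404,432)=(404*31+432)%997=992 h(932,155)=(932*31+155)%997=134 -> [992, 134]
  L3: h(992,134)=(992*31+134)%997=976 -> [976]
  root = 976 != target 405
Candidate B produces the target root.

Answer: B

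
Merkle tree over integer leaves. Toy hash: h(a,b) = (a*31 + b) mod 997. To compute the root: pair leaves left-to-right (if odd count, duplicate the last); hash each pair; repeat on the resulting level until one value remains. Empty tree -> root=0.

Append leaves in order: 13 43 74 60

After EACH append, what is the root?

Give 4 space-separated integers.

After append 13 (leaves=[13]):
  L0: [13]
  root=13
After append 43 (leaves=[13, 43]):
  L0: [13, 43]
  L1: h(13,43)=(13*31+43)%997=446 -> [446]
  root=446
After append 74 (leaves=[13, 43, 74]):
  L0: [13, 43, 74]
  L1: h(13,43)=(13*31+43)%997=446 h(74,74)=(74*31+74)%997=374 -> [446, 374]
  L2: h(446,374)=(446*31+374)%997=242 -> [242]
  root=242
After append 60 (leaves=[13, 43, 74, 60]):
  L0: [13, 43, 74, 60]
  L1: h(13,43)=(13*31+43)%997=446 h(74,60)=(74*31+60)%997=360 -> [446, 360]
  L2: h(446,360)=(446*31+360)%997=228 -> [228]
  root=228

Answer: 13 446 242 228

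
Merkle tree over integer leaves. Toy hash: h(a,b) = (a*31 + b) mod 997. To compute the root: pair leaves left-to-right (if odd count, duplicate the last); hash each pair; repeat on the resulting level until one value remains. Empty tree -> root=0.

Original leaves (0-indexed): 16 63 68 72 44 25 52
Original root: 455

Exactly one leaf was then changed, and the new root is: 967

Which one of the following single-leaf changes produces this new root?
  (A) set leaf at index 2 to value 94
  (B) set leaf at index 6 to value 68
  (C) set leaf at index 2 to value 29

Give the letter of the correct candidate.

Original leaves: [16, 63, 68, 72, 44, 25, 52]
Target new root: 967
Try each candidate change and compute the resulting root:
Candidate A: set leaf[2] = 94 -> leaves = [16, 63, 94, 72, 44, 25, 52]
  L0: [16, 63, 94, 72, 44, 25, 52]
  L1: h(16,63)=(16*31+63)%997=559 h(94,72)=(94*31+72)%997=992 h(44,25)=(44*31+25)%997=392 h(52,52)=(52*31+52)%997=667 -> [559, 992, 392, 667]
  L2: h(559,992)=(559*31+992)%997=375 h(392,667)=(392*31+667)%997=855 -> [375, 855]
  L3: h(375,855)=(375*31+855)%997=516 -> [516]
  root = 516 != target 967
Candidate B: set leaf[6] = 68 -> leaves = [16, 63, 68, 72, 44, 25, 68]
  L0: [16, 63, 68, 72, 44, 25, 68]
  L1: h(16,63)=(16*31+63)%997=559 h(68,72)=(68*31+72)%997=186 h(44,25)=(44*31+25)%997=392 h(68,68)=(68*31+68)%997=182 -> [559, 186, 392, 182]
  L2: h(559,186)=(559*31+186)%997=566 h(392,182)=(392*31+182)%997=370 -> [566, 370]
  L3: h(566,370)=(566*31+370)%997=967 -> [967]
  root = 967 == target 967  ** MATCH **
Candidate C: set leaf[2] = 29 -> leaves = [16, 63, 29, 72, 44, 25, 52]
  L0: [16, 63, 29, 72, 44, 25, 52]
  L1: h(16,63)=(16*31+63)%997=559 h(29,72)=(29*31+72)%997=971 h(44,25)=(44*31+25)%997=392 h(52,52)=(52*31+52)%997=667 -> [559, 971, 392, 667]
  L2: h(559,971)=(559*31+971)%997=354 h(392,667)=(392*31+667)%997=855 -> [354, 855]
  L3: h(354,855)=(354*31+855)%997=862 -> [862]
  root = 862 != target 967
Candidate B produces the target root.

Answer: B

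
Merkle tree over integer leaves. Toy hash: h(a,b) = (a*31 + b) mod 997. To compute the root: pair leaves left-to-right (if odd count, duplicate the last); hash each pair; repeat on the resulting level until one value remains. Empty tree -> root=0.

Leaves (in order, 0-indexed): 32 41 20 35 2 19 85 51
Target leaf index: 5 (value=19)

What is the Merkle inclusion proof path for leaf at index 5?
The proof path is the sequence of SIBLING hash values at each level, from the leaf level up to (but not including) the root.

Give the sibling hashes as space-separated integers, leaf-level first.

Answer: 2 692 774

Derivation:
L0 (leaves): [32, 41, 20, 35, 2, 19, 85, 51], target index=5
L1: h(32,41)=(32*31+41)%997=36 [pair 0] h(20,35)=(20*31+35)%997=655 [pair 1] h(2,19)=(2*31+19)%997=81 [pair 2] h(85,51)=(85*31+51)%997=692 [pair 3] -> [36, 655, 81, 692]
  Sibling for proof at L0: 2
L2: h(36,655)=(36*31+655)%997=774 [pair 0] h(81,692)=(81*31+692)%997=212 [pair 1] -> [774, 212]
  Sibling for proof at L1: 692
L3: h(774,212)=(774*31+212)%997=278 [pair 0] -> [278]
  Sibling for proof at L2: 774
Root: 278
Proof path (sibling hashes from leaf to root): [2, 692, 774]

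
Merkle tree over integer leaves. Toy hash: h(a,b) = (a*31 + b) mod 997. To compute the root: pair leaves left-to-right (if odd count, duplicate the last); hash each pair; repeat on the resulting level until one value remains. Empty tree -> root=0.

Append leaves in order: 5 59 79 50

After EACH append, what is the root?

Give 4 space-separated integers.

Answer: 5 214 189 160

Derivation:
After append 5 (leaves=[5]):
  L0: [5]
  root=5
After append 59 (leaves=[5, 59]):
  L0: [5, 59]
  L1: h(5,59)=(5*31+59)%997=214 -> [214]
  root=214
After append 79 (leaves=[5, 59, 79]):
  L0: [5, 59, 79]
  L1: h(5,59)=(5*31+59)%997=214 h(79,79)=(79*31+79)%997=534 -> [214, 534]
  L2: h(214,534)=(214*31+534)%997=189 -> [189]
  root=189
After append 50 (leaves=[5, 59, 79, 50]):
  L0: [5, 59, 79, 50]
  L1: h(5,59)=(5*31+59)%997=214 h(79,50)=(79*31+50)%997=505 -> [214, 505]
  L2: h(214,505)=(214*31+505)%997=160 -> [160]
  root=160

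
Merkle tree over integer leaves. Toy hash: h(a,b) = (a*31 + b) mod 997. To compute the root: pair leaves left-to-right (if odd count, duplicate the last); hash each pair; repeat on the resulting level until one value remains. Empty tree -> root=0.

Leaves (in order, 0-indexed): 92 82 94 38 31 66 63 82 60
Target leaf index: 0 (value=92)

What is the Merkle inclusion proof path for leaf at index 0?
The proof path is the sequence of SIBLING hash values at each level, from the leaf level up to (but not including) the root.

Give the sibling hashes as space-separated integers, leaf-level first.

Answer: 82 958 971 993

Derivation:
L0 (leaves): [92, 82, 94, 38, 31, 66, 63, 82, 60], target index=0
L1: h(92,82)=(92*31+82)%997=940 [pair 0] h(94,38)=(94*31+38)%997=958 [pair 1] h(31,66)=(31*31+66)%997=30 [pair 2] h(63,82)=(63*31+82)%997=41 [pair 3] h(60,60)=(60*31+60)%997=923 [pair 4] -> [940, 958, 30, 41, 923]
  Sibling for proof at L0: 82
L2: h(940,958)=(940*31+958)%997=188 [pair 0] h(30,41)=(30*31+41)%997=971 [pair 1] h(923,923)=(923*31+923)%997=623 [pair 2] -> [188, 971, 623]
  Sibling for proof at L1: 958
L3: h(188,971)=(188*31+971)%997=817 [pair 0] h(623,623)=(623*31+623)%997=993 [pair 1] -> [817, 993]
  Sibling for proof at L2: 971
L4: h(817,993)=(817*31+993)%997=398 [pair 0] -> [398]
  Sibling for proof at L3: 993
Root: 398
Proof path (sibling hashes from leaf to root): [82, 958, 971, 993]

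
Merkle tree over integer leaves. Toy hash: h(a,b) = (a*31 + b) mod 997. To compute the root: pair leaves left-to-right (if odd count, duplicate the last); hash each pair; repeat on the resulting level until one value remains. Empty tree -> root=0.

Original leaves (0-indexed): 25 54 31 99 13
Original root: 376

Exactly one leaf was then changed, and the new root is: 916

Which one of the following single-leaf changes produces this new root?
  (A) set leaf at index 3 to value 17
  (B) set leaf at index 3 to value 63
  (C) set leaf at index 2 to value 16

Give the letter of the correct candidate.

Original leaves: [25, 54, 31, 99, 13]
Target new root: 916
Try each candidate change and compute the resulting root:
Candidate A: set leaf[3] = 17 -> leaves = [25, 54, 31, 17, 13]
  L0: [25, 54, 31, 17, 13]
  L1: h(25,54)=(25*31+54)%997=829 h(31,17)=(31*31+17)%997=978 h(13,13)=(13*31+13)%997=416 -> [829, 978, 416]
  L2: h(829,978)=(829*31+978)%997=755 h(416,416)=(416*31+416)%997=351 -> [755, 351]
  L3: h(755,351)=(755*31+351)%997=825 -> [825]
  root = 825 != target 916
Candidate B: set leaf[3] = 63 -> leaves = [25, 54, 31, 63, 13]
  L0: [25, 54, 31, 63, 13]
  L1: h(25,54)=(25*31+54)%997=829 h(31,63)=(31*31+63)%997=27 h(13,13)=(13*31+13)%997=416 -> [829, 27, 416]
  L2: h(829,27)=(829*31+27)%997=801 h(416,416)=(416*31+416)%997=351 -> [801, 351]
  L3: h(801,351)=(801*31+351)%997=257 -> [257]
  root = 257 != target 916
Candidate C: set leaf[2] = 16 -> leaves = [25, 54, 16, 99, 13]
  L0: [25, 54, 16, 99, 13]
  L1: h(25,54)=(25*31+54)%997=829 h(16,99)=(16*31+99)%997=595 h(13,13)=(13*31+13)%997=416 -> [829, 595, 416]
  L2: h(829,595)=(829*31+595)%997=372 h(416,416)=(416*31+416)%997=351 -> [372, 351]
  L3: h(372,351)=(372*31+351)%997=916 -> [916]
  root = 916 == target 916  ** MATCH **
Candidate C produces the target root.

Answer: C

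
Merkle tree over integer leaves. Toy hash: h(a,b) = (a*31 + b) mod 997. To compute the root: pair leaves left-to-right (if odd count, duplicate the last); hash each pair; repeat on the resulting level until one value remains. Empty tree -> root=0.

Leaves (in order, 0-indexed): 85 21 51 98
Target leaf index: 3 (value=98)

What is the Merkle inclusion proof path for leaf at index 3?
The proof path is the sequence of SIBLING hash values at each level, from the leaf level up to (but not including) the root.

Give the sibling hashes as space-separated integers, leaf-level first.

L0 (leaves): [85, 21, 51, 98], target index=3
L1: h(85,21)=(85*31+21)%997=662 [pair 0] h(51,98)=(51*31+98)%997=682 [pair 1] -> [662, 682]
  Sibling for proof at L0: 51
L2: h(662,682)=(662*31+682)%997=267 [pair 0] -> [267]
  Sibling for proof at L1: 662
Root: 267
Proof path (sibling hashes from leaf to root): [51, 662]

Answer: 51 662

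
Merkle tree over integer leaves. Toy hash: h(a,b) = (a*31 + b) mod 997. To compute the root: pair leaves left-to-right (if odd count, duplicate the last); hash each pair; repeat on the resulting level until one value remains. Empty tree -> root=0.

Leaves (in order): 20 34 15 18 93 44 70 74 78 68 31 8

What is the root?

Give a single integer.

L0: [20, 34, 15, 18, 93, 44, 70, 74, 78, 68, 31, 8]
L1: h(20,34)=(20*31+34)%997=654 h(15,18)=(15*31+18)%997=483 h(93,44)=(93*31+44)%997=933 h(70,74)=(70*31+74)%997=250 h(78,68)=(78*31+68)%997=492 h(31,8)=(31*31+8)%997=969 -> [654, 483, 933, 250, 492, 969]
L2: h(654,483)=(654*31+483)%997=817 h(933,250)=(933*31+250)%997=260 h(492,969)=(492*31+969)%997=269 -> [817, 260, 269]
L3: h(817,260)=(817*31+260)%997=662 h(269,269)=(269*31+269)%997=632 -> [662, 632]
L4: h(662,632)=(662*31+632)%997=217 -> [217]

Answer: 217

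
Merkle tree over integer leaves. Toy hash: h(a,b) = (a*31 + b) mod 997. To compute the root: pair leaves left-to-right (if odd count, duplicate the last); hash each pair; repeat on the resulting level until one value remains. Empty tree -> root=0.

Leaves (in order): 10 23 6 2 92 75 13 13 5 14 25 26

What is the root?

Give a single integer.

L0: [10, 23, 6, 2, 92, 75, 13, 13, 5, 14, 25, 26]
L1: h(10,23)=(10*31+23)%997=333 h(6,2)=(6*31+2)%997=188 h(92,75)=(92*31+75)%997=933 h(13,13)=(13*31+13)%997=416 h(5,14)=(5*31+14)%997=169 h(25,26)=(25*31+26)%997=801 -> [333, 188, 933, 416, 169, 801]
L2: h(333,188)=(333*31+188)%997=541 h(933,416)=(933*31+416)%997=426 h(169,801)=(169*31+801)%997=58 -> [541, 426, 58]
L3: h(541,426)=(541*31+426)%997=248 h(58,58)=(58*31+58)%997=859 -> [248, 859]
L4: h(248,859)=(248*31+859)%997=571 -> [571]

Answer: 571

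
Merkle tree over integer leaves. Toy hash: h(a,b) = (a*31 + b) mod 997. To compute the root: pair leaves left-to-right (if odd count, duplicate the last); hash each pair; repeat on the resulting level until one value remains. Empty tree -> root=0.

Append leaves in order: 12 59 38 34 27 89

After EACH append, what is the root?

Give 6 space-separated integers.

Answer: 12 431 619 615 851 841

Derivation:
After append 12 (leaves=[12]):
  L0: [12]
  root=12
After append 59 (leaves=[12, 59]):
  L0: [12, 59]
  L1: h(12,59)=(12*31+59)%997=431 -> [431]
  root=431
After append 38 (leaves=[12, 59, 38]):
  L0: [12, 59, 38]
  L1: h(12,59)=(12*31+59)%997=431 h(38,38)=(38*31+38)%997=219 -> [431, 219]
  L2: h(431,219)=(431*31+219)%997=619 -> [619]
  root=619
After append 34 (leaves=[12, 59, 38, 34]):
  L0: [12, 59, 38, 34]
  L1: h(12,59)=(12*31+59)%997=431 h(38,34)=(38*31+34)%997=215 -> [431, 215]
  L2: h(431,215)=(431*31+215)%997=615 -> [615]
  root=615
After append 27 (leaves=[12, 59, 38, 34, 27]):
  L0: [12, 59, 38, 34, 27]
  L1: h(12,59)=(12*31+59)%997=431 h(38,34)=(38*31+34)%997=215 h(27,27)=(27*31+27)%997=864 -> [431, 215, 864]
  L2: h(431,215)=(431*31+215)%997=615 h(864,864)=(864*31+864)%997=729 -> [615, 729]
  L3: h(615,729)=(615*31+729)%997=851 -> [851]
  root=851
After append 89 (leaves=[12, 59, 38, 34, 27, 89]):
  L0: [12, 59, 38, 34, 27, 89]
  L1: h(12,59)=(12*31+59)%997=431 h(38,34)=(38*31+34)%997=215 h(27,89)=(27*31+89)%997=926 -> [431, 215, 926]
  L2: h(431,215)=(431*31+215)%997=615 h(926,926)=(926*31+926)%997=719 -> [615, 719]
  L3: h(615,719)=(615*31+719)%997=841 -> [841]
  root=841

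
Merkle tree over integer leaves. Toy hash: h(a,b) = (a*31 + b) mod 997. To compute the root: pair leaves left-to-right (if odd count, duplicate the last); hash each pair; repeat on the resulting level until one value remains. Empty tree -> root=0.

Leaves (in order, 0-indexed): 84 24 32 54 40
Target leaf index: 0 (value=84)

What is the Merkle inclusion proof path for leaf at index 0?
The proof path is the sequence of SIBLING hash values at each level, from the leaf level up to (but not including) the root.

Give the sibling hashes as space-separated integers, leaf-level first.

Answer: 24 49 83

Derivation:
L0 (leaves): [84, 24, 32, 54, 40], target index=0
L1: h(84,24)=(84*31+24)%997=634 [pair 0] h(32,54)=(32*31+54)%997=49 [pair 1] h(40,40)=(40*31+40)%997=283 [pair 2] -> [634, 49, 283]
  Sibling for proof at L0: 24
L2: h(634,49)=(634*31+49)%997=760 [pair 0] h(283,283)=(283*31+283)%997=83 [pair 1] -> [760, 83]
  Sibling for proof at L1: 49
L3: h(760,83)=(760*31+83)%997=712 [pair 0] -> [712]
  Sibling for proof at L2: 83
Root: 712
Proof path (sibling hashes from leaf to root): [24, 49, 83]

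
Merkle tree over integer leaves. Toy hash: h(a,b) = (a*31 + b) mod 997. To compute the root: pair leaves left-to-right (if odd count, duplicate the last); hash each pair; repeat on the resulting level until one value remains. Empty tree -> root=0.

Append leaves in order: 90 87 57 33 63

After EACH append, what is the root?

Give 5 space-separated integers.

After append 90 (leaves=[90]):
  L0: [90]
  root=90
After append 87 (leaves=[90, 87]):
  L0: [90, 87]
  L1: h(90,87)=(90*31+87)%997=883 -> [883]
  root=883
After append 57 (leaves=[90, 87, 57]):
  L0: [90, 87, 57]
  L1: h(90,87)=(90*31+87)%997=883 h(57,57)=(57*31+57)%997=827 -> [883, 827]
  L2: h(883,827)=(883*31+827)%997=284 -> [284]
  root=284
After append 33 (leaves=[90, 87, 57, 33]):
  L0: [90, 87, 57, 33]
  L1: h(90,87)=(90*31+87)%997=883 h(57,33)=(57*31+33)%997=803 -> [883, 803]
  L2: h(883,803)=(883*31+803)%997=260 -> [260]
  root=260
After append 63 (leaves=[90, 87, 57, 33, 63]):
  L0: [90, 87, 57, 33, 63]
  L1: h(90,87)=(90*31+87)%997=883 h(57,33)=(57*31+33)%997=803 h(63,63)=(63*31+63)%997=22 -> [883, 803, 22]
  L2: h(883,803)=(883*31+803)%997=260 h(22,22)=(22*31+22)%997=704 -> [260, 704]
  L3: h(260,704)=(260*31+704)%997=788 -> [788]
  root=788

Answer: 90 883 284 260 788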